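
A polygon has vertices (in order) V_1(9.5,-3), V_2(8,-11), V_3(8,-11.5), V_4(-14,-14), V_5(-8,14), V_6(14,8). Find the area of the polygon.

521.75

Apply the shoelace formula: 2A = Σ (x_i·y_{i+1} − x_{i+1}·y_i), indices taken mod 6.
Cross-terms: -80.5, -4, -273, -308, -260, -118  ⇒  Σ = -1043.5
Area = |Σ|/2 = 521.75.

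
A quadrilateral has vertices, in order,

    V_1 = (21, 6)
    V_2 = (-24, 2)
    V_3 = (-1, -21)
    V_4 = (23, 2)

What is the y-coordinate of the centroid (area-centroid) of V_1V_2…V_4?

-13/3

Apply the shoelace (surveyor's) formula. First the cross-terms c_i = x_i·y_{i+1} − x_{i+1}·y_i:
  186, 506, 481, 96  ⇒  2A = 1269, A = 634.5.
Then Σ (y_i + y_{i+1})·c_i = -16497, so ȳ = -16497 / (6·634.5) = -13/3.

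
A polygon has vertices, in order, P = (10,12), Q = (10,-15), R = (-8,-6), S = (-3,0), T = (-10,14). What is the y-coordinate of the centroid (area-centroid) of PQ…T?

265/231

Apply Gauss's area formula. First the cross-terms c_i = x_i·y_{i+1} − x_{i+1}·y_i:
  -270, -180, -18, -42, -260  ⇒  2A = -770, A = -385.
Then Σ (y_i + y_{i+1})·c_i = -2650, so ȳ = -2650 / (6·(-385)) = 265/231.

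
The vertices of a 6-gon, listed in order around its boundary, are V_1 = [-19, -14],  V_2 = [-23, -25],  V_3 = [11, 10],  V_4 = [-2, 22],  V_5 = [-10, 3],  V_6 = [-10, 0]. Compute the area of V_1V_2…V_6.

422

Apply the surveyor's formula: 2A = Σ (x_i·y_{i+1} − x_{i+1}·y_i), indices taken mod 6.
V_1→V_2: (-19)(-25) − (-23)(-14) = 153
V_2→V_3: (-23)(10) − (11)(-25) = 45
V_3→V_4: (11)(22) − (-2)(10) = 262
V_4→V_5: (-2)(3) − (-10)(22) = 214
V_5→V_6: (-10)(0) − (-10)(3) = 30
V_6→V_1: (-10)(-14) − (-19)(0) = 140
Σ = 844
Area = |Σ|/2 = 422.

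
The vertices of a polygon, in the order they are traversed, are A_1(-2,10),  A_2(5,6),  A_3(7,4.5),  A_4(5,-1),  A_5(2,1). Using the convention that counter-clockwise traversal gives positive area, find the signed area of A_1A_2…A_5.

-41

Σ = (-62) + (-19.5) + (-29.5) + (7) + (22) = -82
Signed area = Σ/2 = -41 (negative ⇒ clockwise traversal).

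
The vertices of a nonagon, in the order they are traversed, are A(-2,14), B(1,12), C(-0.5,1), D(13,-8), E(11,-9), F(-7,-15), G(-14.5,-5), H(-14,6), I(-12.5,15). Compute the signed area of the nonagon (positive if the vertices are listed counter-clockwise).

-458.25

Cross-terms: -38, 7, -9, -29, -228, -182.5, -157, -135, -145  ⇒  Σ = -916.5
Signed area = Σ/2 = -458.25 (negative ⇒ clockwise traversal).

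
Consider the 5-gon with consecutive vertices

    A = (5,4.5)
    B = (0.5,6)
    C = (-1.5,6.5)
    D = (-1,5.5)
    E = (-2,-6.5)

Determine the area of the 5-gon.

A→B: (5)(6) − (0.5)(4.5) = 27.75
B→C: (0.5)(6.5) − (-1.5)(6) = 12.25
C→D: (-1.5)(5.5) − (-1)(6.5) = -1.75
D→E: (-1)(-6.5) − (-2)(5.5) = 17.5
E→A: (-2)(4.5) − (5)(-6.5) = 23.5
Σ = 79.25
Area = |Σ|/2 = 39.625.

39.625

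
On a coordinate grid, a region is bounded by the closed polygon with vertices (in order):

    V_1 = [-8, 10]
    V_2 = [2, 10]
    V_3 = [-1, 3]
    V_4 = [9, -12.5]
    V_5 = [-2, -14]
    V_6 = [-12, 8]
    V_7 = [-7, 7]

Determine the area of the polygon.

237.75

Apply the surveyor's formula: 2A = Σ (x_i·y_{i+1} − x_{i+1}·y_i), indices taken mod 7.
V_1→V_2: (-8)(10) − (2)(10) = -100
V_2→V_3: (2)(3) − (-1)(10) = 16
V_3→V_4: (-1)(-12.5) − (9)(3) = -14.5
V_4→V_5: (9)(-14) − (-2)(-12.5) = -151
V_5→V_6: (-2)(8) − (-12)(-14) = -184
V_6→V_7: (-12)(7) − (-7)(8) = -28
V_7→V_1: (-7)(10) − (-8)(7) = -14
Σ = -475.5
Area = |Σ|/2 = 237.75.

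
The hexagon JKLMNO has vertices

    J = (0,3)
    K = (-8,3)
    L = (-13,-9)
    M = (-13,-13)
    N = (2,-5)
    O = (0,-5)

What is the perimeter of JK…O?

|JK| = √((-8)² + (0)²) = √64 = 8
|KL| = √((-5)² + (-12)²) = √169 = 13
|LM| = √((0)² + (-4)²) = √16 = 4
|MN| = √((15)² + (8)²) = √289 = 17
|NO| = √((-2)² + (0)²) = √4 = 2
|OJ| = √((0)² + (8)²) = √64 = 8
Perimeter = 8 + 13 + 4 + 17 + 2 + 8 = 52.

52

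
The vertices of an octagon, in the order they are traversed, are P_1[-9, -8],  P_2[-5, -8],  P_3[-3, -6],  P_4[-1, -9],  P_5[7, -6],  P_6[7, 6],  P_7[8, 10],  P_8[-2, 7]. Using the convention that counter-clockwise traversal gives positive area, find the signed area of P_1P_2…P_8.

Apply the shoelace (surveyor's) formula: 2A = Σ (x_i·y_{i+1} − x_{i+1}·y_i), indices taken mod 8.
Σ = (32) + (6) + (21) + (69) + (84) + (22) + (76) + (79) = 389
Signed area = Σ/2 = 194.5 (positive ⇒ counter-clockwise traversal).

194.5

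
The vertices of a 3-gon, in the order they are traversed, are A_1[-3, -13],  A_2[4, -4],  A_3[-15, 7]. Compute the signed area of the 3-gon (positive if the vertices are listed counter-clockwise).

124

Apply the shoelace (surveyor's) formula: 2A = Σ (x_i·y_{i+1} − x_{i+1}·y_i), indices taken mod 3.
Σ = (64) + (-32) + (216) = 248
Signed area = Σ/2 = 124 (positive ⇒ counter-clockwise traversal).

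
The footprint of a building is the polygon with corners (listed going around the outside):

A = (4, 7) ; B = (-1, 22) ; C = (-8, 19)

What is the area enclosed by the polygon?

Apply the surveyor's formula: 2A = Σ (x_i·y_{i+1} − x_{i+1}·y_i), indices taken mod 3.
Cross-terms: 95, 157, -132  ⇒  Σ = 120
Area = |Σ|/2 = 60.

60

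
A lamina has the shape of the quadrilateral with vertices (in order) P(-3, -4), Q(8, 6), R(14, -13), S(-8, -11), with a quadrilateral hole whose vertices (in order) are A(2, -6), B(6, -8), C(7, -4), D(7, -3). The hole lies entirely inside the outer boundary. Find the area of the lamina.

205

Outer boundary:
Σ = (14) + (-188) + (-258) + (-1) = -433
Area = |Σ|/2 = 216.5.
Hole:
Apply the surveyor's formula: 2A = Σ (x_i·y_{i+1} − x_{i+1}·y_i), indices taken mod 4.
Cross-terms: 20, 32, 7, -36  ⇒  Σ = 23
Area = |Σ|/2 = 11.5.
Net area = 216.5 − 11.5 = 205.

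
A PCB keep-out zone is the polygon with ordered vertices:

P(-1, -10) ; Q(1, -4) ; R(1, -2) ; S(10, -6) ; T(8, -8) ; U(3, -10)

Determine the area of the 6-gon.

Apply the shoelace (surveyor's) formula: 2A = Σ (x_i·y_{i+1} − x_{i+1}·y_i), indices taken mod 6.
Σ = (14) + (2) + (14) + (-32) + (-56) + (-40) = -98
Area = |Σ|/2 = 49.

49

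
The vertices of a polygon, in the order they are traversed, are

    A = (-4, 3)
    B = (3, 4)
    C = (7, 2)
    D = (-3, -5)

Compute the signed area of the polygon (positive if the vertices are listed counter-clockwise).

Apply the shoelace (surveyor's) formula: 2A = Σ (x_i·y_{i+1} − x_{i+1}·y_i), indices taken mod 4.
Σ = (-25) + (-22) + (-29) + (-29) = -105
Signed area = Σ/2 = -52.5 (negative ⇒ clockwise traversal).

-52.5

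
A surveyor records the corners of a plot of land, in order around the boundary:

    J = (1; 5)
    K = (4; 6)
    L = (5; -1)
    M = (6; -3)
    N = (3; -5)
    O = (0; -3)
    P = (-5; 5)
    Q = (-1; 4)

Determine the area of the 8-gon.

63

Apply Gauss's area formula: 2A = Σ (x_i·y_{i+1} − x_{i+1}·y_i), indices taken mod 8.
Σ = (-14) + (-34) + (-9) + (-21) + (-9) + (-15) + (-15) + (-9) = -126
Area = |Σ|/2 = 63.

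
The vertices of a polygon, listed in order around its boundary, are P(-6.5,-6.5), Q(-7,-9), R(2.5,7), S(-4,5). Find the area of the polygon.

Apply the surveyor's formula: 2A = Σ (x_i·y_{i+1} − x_{i+1}·y_i), indices taken mod 4.
Σ = (13) + (-26.5) + (40.5) + (58.5) = 85.5
Area = |Σ|/2 = 42.75.

42.75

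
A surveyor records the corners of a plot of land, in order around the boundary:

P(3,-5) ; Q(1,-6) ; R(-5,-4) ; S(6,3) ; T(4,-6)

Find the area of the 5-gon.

Cross-terms: -13, -34, 9, -48, -2  ⇒  Σ = -88
Area = |Σ|/2 = 44.

44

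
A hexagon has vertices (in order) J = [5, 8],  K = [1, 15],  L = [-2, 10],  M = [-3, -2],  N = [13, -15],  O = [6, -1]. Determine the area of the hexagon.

Apply the shoelace (surveyor's) formula: 2A = Σ (x_i·y_{i+1} − x_{i+1}·y_i), indices taken mod 6.
Σ = (67) + (40) + (34) + (71) + (77) + (53) = 342
Area = |Σ|/2 = 171.

171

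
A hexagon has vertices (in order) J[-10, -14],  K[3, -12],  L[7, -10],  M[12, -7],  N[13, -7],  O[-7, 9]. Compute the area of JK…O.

Σ = (162) + (54) + (71) + (7) + (68) + (188) = 550
Area = |Σ|/2 = 275.

275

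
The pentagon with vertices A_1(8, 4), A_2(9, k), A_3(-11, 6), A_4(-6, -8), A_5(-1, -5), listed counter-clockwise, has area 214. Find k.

The doubled signed area Σ (x_i y_{i+1} − x_{i+1} y_i) is linear in k.
With k=0 it equals 200; the coefficient of k is 19 (from the two edges through A_2).
So 19·k + 200 = 2·214 = 428 ⇒ k = 12.

12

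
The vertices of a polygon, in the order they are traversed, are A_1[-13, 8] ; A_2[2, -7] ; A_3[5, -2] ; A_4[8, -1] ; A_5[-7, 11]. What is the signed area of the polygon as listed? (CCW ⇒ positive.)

Cross-terms: 75, 31, 11, 81, 87  ⇒  Σ = 285
Signed area = Σ/2 = 142.5 (positive ⇒ counter-clockwise traversal).

142.5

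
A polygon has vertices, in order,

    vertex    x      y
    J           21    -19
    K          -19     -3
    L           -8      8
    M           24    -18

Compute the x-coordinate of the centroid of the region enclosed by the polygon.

17/99

Apply the shoelace (surveyor's) formula. First the cross-terms c_i = x_i·y_{i+1} − x_{i+1}·y_i:
  -424, -176, -48, -78  ⇒  2A = -726, A = -363.
Then Σ (x_i + x_{i+1})·c_i = -374, so x̄ = -374 / (6·(-363)) = 17/99.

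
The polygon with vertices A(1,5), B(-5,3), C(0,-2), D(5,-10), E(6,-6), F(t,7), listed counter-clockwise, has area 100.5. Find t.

The doubled signed area Σ (x_i y_{i+1} − x_{i+1} y_i) is linear in t.
With t=0 it equals 113; the coefficient of t is 11 (from the two edges through F).
So 11·t + 113 = 2·100.5 = 201 ⇒ t = 8.

8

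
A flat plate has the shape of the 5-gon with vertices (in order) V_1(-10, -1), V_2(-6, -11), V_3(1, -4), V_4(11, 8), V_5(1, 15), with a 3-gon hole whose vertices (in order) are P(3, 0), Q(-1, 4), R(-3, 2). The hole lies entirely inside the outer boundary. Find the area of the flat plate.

240.5

Outer boundary:
Cross-terms: 104, 35, 52, 157, 149  ⇒  Σ = 497
Area = |Σ|/2 = 248.5.
Hole:
Apply the shoelace formula: 2A = Σ (x_i·y_{i+1} − x_{i+1}·y_i), indices taken mod 3.
Σ = (12) + (10) + (-6) = 16
Area = |Σ|/2 = 8.
Net area = 248.5 − 8 = 240.5.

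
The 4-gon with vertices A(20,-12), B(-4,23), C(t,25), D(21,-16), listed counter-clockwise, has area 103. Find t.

-9

Write out the shoelace sum; only the two edges meeting at C involve t:
2·Area = [((-4)·25 − t·23) + (t·(-16) − 21·25)] + 480
       = -39·t + -145 = 206
⇒ t = -9.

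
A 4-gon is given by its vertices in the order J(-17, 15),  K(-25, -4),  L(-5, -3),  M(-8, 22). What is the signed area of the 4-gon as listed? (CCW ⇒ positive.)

Apply the surveyor's formula: 2A = Σ (x_i·y_{i+1} − x_{i+1}·y_i), indices taken mod 4.
Σ = (443) + (55) + (-134) + (254) = 618
Signed area = Σ/2 = 309 (positive ⇒ counter-clockwise traversal).

309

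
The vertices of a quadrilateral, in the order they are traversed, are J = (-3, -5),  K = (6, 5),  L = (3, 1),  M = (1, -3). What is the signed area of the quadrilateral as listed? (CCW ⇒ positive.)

-9

Σ = (15) + (-9) + (-10) + (-14) = -18
Signed area = Σ/2 = -9 (negative ⇒ clockwise traversal).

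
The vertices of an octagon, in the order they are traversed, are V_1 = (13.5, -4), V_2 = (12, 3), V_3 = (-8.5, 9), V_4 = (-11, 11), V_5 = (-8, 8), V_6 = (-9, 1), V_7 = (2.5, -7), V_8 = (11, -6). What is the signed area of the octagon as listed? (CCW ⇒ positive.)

225.5

Cross-terms: 88.5, 133.5, 5.5, 0, 64, 60.5, 62, 37  ⇒  Σ = 451
Signed area = Σ/2 = 225.5 (positive ⇒ counter-clockwise traversal).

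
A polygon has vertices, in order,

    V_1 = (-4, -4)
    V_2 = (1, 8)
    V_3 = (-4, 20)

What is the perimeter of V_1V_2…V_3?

50

|V_1V_2| = √((5)² + (12)²) = √169 = 13
|V_2V_3| = √((-5)² + (12)²) = √169 = 13
|V_3V_1| = √((0)² + (-24)²) = √576 = 24
Perimeter = 13 + 13 + 24 = 50.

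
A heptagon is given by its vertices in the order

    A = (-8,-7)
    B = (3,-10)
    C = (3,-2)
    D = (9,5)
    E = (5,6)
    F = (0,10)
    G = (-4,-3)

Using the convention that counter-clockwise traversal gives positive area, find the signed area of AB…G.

140.5

Cross-terms: 101, 24, 33, 29, 50, 40, 4  ⇒  Σ = 281
Signed area = Σ/2 = 140.5 (positive ⇒ counter-clockwise traversal).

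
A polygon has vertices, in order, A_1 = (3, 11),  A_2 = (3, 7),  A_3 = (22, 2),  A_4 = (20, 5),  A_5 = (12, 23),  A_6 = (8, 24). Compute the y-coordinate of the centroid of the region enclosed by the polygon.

Apply the surveyor's formula. First the cross-terms c_i = x_i·y_{i+1} − x_{i+1}·y_i:
  -12, -148, 70, 400, 104, 16  ⇒  2A = 430, A = 215.
Then Σ (y_i + y_{i+1})·c_i = 15590, so ȳ = 15590 / (6·215) = 1559/129.

1559/129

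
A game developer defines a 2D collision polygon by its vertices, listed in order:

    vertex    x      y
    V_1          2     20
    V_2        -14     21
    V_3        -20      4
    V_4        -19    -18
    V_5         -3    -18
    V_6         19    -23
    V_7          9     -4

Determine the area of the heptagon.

Apply the shoelace (surveyor's) formula: 2A = Σ (x_i·y_{i+1} − x_{i+1}·y_i), indices taken mod 7.
V_1→V_2: (2)(21) − (-14)(20) = 322
V_2→V_3: (-14)(4) − (-20)(21) = 364
V_3→V_4: (-20)(-18) − (-19)(4) = 436
V_4→V_5: (-19)(-18) − (-3)(-18) = 288
V_5→V_6: (-3)(-23) − (19)(-18) = 411
V_6→V_7: (19)(-4) − (9)(-23) = 131
V_7→V_1: (9)(20) − (2)(-4) = 188
Σ = 2140
Area = |Σ|/2 = 1070.

1070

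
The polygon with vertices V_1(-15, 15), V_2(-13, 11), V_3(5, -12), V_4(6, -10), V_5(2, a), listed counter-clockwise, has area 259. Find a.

15

Write out the shoelace sum; only the two edges meeting at V_5 involve a:
2·Area = [(6·a − 2·(-10)) + (2·15 − (-15)·a)] + 153
       = 21·a + 203 = 518
⇒ a = 15.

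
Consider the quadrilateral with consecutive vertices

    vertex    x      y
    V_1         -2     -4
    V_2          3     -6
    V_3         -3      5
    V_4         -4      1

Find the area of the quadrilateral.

Apply the shoelace formula: 2A = Σ (x_i·y_{i+1} − x_{i+1}·y_i), indices taken mod 4.
Σ = (24) + (-3) + (17) + (18) = 56
Area = |Σ|/2 = 28.

28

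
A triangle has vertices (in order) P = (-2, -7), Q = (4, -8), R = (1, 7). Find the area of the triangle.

Apply the shoelace (surveyor's) formula: 2A = Σ (x_i·y_{i+1} − x_{i+1}·y_i), indices taken mod 3.
Σ = (44) + (36) + (7) = 87
Area = |Σ|/2 = 43.5.

43.5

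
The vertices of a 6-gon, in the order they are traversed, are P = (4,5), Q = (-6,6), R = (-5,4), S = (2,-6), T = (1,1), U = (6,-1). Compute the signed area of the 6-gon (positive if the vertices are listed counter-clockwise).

Σ = (54) + (6) + (22) + (8) + (-7) + (34) = 117
Signed area = Σ/2 = 58.5 (positive ⇒ counter-clockwise traversal).

58.5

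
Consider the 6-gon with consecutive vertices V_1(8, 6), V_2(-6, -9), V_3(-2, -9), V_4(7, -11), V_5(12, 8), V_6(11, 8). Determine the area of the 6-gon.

Apply the shoelace formula: 2A = Σ (x_i·y_{i+1} − x_{i+1}·y_i), indices taken mod 6.
Σ = (-36) + (36) + (85) + (188) + (8) + (2) = 283
Area = |Σ|/2 = 141.5.

141.5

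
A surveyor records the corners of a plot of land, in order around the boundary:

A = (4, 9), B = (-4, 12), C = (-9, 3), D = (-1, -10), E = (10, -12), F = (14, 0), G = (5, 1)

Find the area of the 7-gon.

304

Apply the shoelace (surveyor's) formula: 2A = Σ (x_i·y_{i+1} − x_{i+1}·y_i), indices taken mod 7.
Cross-terms: 84, 96, 93, 112, 168, 14, 41  ⇒  Σ = 608
Area = |Σ|/2 = 304.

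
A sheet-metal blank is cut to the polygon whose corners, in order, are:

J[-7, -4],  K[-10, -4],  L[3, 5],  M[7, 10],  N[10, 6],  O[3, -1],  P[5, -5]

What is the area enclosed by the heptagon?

Σ = (-12) + (-38) + (-5) + (-58) + (-28) + (-10) + (-55) = -206
Area = |Σ|/2 = 103.

103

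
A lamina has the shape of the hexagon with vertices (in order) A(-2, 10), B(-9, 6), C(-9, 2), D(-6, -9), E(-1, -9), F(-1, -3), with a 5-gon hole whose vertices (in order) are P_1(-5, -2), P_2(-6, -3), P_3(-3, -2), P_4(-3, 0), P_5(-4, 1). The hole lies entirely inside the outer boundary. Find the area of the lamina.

110

Outer boundary:
A→B: (-2)(6) − (-9)(10) = 78
B→C: (-9)(2) − (-9)(6) = 36
C→D: (-9)(-9) − (-6)(2) = 93
D→E: (-6)(-9) − (-1)(-9) = 45
E→F: (-1)(-3) − (-1)(-9) = -6
F→A: (-1)(10) − (-2)(-3) = -16
Σ = 230
Area = |Σ|/2 = 115.
Hole:
Apply the shoelace formula: 2A = Σ (x_i·y_{i+1} − x_{i+1}·y_i), indices taken mod 5.
Σ = (3) + (3) + (-6) + (-3) + (13) = 10
Area = |Σ|/2 = 5.
Net area = 115 − 5 = 110.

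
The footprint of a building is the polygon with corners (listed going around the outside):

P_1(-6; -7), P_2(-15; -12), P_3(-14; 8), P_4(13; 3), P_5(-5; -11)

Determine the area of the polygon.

313

Apply Gauss's area formula: 2A = Σ (x_i·y_{i+1} − x_{i+1}·y_i), indices taken mod 5.
P_1→P_2: (-6)(-12) − (-15)(-7) = -33
P_2→P_3: (-15)(8) − (-14)(-12) = -288
P_3→P_4: (-14)(3) − (13)(8) = -146
P_4→P_5: (13)(-11) − (-5)(3) = -128
P_5→P_1: (-5)(-7) − (-6)(-11) = -31
Σ = -626
Area = |Σ|/2 = 313.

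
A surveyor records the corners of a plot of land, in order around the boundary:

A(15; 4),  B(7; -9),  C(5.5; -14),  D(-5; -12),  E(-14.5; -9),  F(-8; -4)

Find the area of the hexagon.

Σ = (-163) + (-48.5) + (-136) + (-129) + (-14) + (28) = -462.5
Area = |Σ|/2 = 231.25.

231.25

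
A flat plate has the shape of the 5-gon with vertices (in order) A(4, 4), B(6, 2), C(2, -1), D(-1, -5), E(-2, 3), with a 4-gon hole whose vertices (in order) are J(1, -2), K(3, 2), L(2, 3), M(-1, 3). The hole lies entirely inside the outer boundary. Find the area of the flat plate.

Outer boundary:
Apply the shoelace (surveyor's) formula: 2A = Σ (x_i·y_{i+1} − x_{i+1}·y_i), indices taken mod 5.
A→B: (4)(2) − (6)(4) = -16
B→C: (6)(-1) − (2)(2) = -10
C→D: (2)(-5) − (-1)(-1) = -11
D→E: (-1)(3) − (-2)(-5) = -13
E→A: (-2)(4) − (4)(3) = -20
Σ = -70
Area = |Σ|/2 = 35.
Hole:
Apply Gauss's area formula: 2A = Σ (x_i·y_{i+1} − x_{i+1}·y_i), indices taken mod 4.
J→K: (1)(2) − (3)(-2) = 8
K→L: (3)(3) − (2)(2) = 5
L→M: (2)(3) − (-1)(3) = 9
M→J: (-1)(-2) − (1)(3) = -1
Σ = 21
Area = |Σ|/2 = 10.5.
Net area = 35 − 10.5 = 24.5.

24.5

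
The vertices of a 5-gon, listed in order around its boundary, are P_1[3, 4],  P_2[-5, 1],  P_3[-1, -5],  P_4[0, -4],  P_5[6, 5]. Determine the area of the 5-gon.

43

Apply Gauss's area formula: 2A = Σ (x_i·y_{i+1} − x_{i+1}·y_i), indices taken mod 5.
P_1→P_2: (3)(1) − (-5)(4) = 23
P_2→P_3: (-5)(-5) − (-1)(1) = 26
P_3→P_4: (-1)(-4) − (0)(-5) = 4
P_4→P_5: (0)(5) − (6)(-4) = 24
P_5→P_1: (6)(4) − (3)(5) = 9
Σ = 86
Area = |Σ|/2 = 43.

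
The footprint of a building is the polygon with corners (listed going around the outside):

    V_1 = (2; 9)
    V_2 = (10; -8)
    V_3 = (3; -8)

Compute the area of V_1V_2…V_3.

59.5

Apply the surveyor's formula: 2A = Σ (x_i·y_{i+1} − x_{i+1}·y_i), indices taken mod 3.
Cross-terms: -106, -56, 43  ⇒  Σ = -119
Area = |Σ|/2 = 59.5.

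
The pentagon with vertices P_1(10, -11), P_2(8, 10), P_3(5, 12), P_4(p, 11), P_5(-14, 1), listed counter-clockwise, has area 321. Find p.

Write out the shoelace sum; only the two edges meeting at P_4 involve p:
2·Area = [(5·11 − p·12) + (p·1 − (-14)·11)] + 378
       = -11·p + 587 = 642
⇒ p = -5.

-5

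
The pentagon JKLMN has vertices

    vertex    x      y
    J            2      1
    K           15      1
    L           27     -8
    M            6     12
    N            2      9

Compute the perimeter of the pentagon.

70

|JK| = √((13)² + (0)²) = √169 = 13
|KL| = √((12)² + (-9)²) = √225 = 15
|LM| = √((-21)² + (20)²) = √841 = 29
|MN| = √((-4)² + (-3)²) = √25 = 5
|NJ| = √((0)² + (-8)²) = √64 = 8
Perimeter = 13 + 15 + 29 + 5 + 8 = 70.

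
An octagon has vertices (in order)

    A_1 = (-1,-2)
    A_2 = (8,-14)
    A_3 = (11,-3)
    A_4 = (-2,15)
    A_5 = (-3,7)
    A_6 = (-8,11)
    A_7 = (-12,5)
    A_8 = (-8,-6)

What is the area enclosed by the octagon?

293.5

A_1→A_2: (-1)(-14) − (8)(-2) = 30
A_2→A_3: (8)(-3) − (11)(-14) = 130
A_3→A_4: (11)(15) − (-2)(-3) = 159
A_4→A_5: (-2)(7) − (-3)(15) = 31
A_5→A_6: (-3)(11) − (-8)(7) = 23
A_6→A_7: (-8)(5) − (-12)(11) = 92
A_7→A_8: (-12)(-6) − (-8)(5) = 112
A_8→A_1: (-8)(-2) − (-1)(-6) = 10
Σ = 587
Area = |Σ|/2 = 293.5.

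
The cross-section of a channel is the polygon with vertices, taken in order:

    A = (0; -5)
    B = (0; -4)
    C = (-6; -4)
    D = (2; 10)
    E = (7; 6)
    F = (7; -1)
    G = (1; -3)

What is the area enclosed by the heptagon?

104

Apply Gauss's area formula: 2A = Σ (x_i·y_{i+1} − x_{i+1}·y_i), indices taken mod 7.
A→B: (0)(-4) − (0)(-5) = 0
B→C: (0)(-4) − (-6)(-4) = -24
C→D: (-6)(10) − (2)(-4) = -52
D→E: (2)(6) − (7)(10) = -58
E→F: (7)(-1) − (7)(6) = -49
F→G: (7)(-3) − (1)(-1) = -20
G→A: (1)(-5) − (0)(-3) = -5
Σ = -208
Area = |Σ|/2 = 104.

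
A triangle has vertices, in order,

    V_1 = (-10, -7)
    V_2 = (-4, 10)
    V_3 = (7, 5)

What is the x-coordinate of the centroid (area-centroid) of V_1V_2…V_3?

-7/3

Apply the shoelace (surveyor's) formula. First the cross-terms c_i = x_i·y_{i+1} − x_{i+1}·y_i:
  -128, -90, 1  ⇒  2A = -217, A = -108.5.
Then Σ (x_i + x_{i+1})·c_i = 1519, so x̄ = 1519 / (6·(-108.5)) = -7/3.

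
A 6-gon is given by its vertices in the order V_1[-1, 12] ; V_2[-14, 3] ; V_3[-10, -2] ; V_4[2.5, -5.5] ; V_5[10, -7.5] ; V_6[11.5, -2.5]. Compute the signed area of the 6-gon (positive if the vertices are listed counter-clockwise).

Σ = (165) + (58) + (60) + (36.25) + (61.25) + (135.5) = 516
Signed area = Σ/2 = 258 (positive ⇒ counter-clockwise traversal).

258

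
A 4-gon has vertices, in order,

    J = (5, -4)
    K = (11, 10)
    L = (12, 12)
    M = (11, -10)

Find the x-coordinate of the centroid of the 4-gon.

Apply the shoelace formula. First the cross-terms c_i = x_i·y_{i+1} − x_{i+1}·y_i:
  94, 12, -252, 6  ⇒  2A = -140, A = -70.
Then Σ (x_i + x_{i+1})·c_i = -3920, so x̄ = -3920 / (6·(-70)) = 28/3.

28/3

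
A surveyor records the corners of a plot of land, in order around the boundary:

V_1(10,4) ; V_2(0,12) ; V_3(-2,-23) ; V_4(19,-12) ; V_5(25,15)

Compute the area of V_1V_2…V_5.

V_1→V_2: (10)(12) − (0)(4) = 120
V_2→V_3: (0)(-23) − (-2)(12) = 24
V_3→V_4: (-2)(-12) − (19)(-23) = 461
V_4→V_5: (19)(15) − (25)(-12) = 585
V_5→V_1: (25)(4) − (10)(15) = -50
Σ = 1140
Area = |Σ|/2 = 570.

570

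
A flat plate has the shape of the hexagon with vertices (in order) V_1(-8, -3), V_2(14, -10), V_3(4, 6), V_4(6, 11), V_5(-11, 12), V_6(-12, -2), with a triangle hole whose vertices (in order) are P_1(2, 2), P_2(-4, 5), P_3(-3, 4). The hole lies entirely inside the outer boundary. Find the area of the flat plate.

315

Outer boundary:
Apply the shoelace (surveyor's) formula: 2A = Σ (x_i·y_{i+1} − x_{i+1}·y_i), indices taken mod 6.
Cross-terms: 122, 124, 8, 193, 166, 20  ⇒  Σ = 633
Area = |Σ|/2 = 316.5.
Hole:
Cross-terms: 18, -1, -14  ⇒  Σ = 3
Area = |Σ|/2 = 1.5.
Net area = 316.5 − 1.5 = 315.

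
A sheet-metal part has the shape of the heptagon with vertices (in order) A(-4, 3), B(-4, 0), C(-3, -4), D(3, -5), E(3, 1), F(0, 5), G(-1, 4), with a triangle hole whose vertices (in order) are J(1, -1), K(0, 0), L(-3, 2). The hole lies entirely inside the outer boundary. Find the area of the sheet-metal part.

Outer boundary:
Apply the shoelace formula: 2A = Σ (x_i·y_{i+1} − x_{i+1}·y_i), indices taken mod 7.
Σ = (12) + (16) + (27) + (18) + (15) + (5) + (13) = 106
Area = |Σ|/2 = 53.
Hole:
J→K: (1)(0) − (0)(-1) = 0
K→L: (0)(2) − (-3)(0) = 0
L→J: (-3)(-1) − (1)(2) = 1
Σ = 1
Area = |Σ|/2 = 0.5.
Net area = 53 − 0.5 = 52.5.

52.5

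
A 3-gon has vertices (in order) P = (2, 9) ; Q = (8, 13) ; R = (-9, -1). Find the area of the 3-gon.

Cross-terms: -46, 109, -79  ⇒  Σ = -16
Area = |Σ|/2 = 8.

8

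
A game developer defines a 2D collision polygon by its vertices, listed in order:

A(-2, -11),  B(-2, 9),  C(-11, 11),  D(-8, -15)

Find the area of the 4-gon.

Apply the surveyor's formula: 2A = Σ (x_i·y_{i+1} − x_{i+1}·y_i), indices taken mod 4.
A→B: (-2)(9) − (-2)(-11) = -40
B→C: (-2)(11) − (-11)(9) = 77
C→D: (-11)(-15) − (-8)(11) = 253
D→A: (-8)(-11) − (-2)(-15) = 58
Σ = 348
Area = |Σ|/2 = 174.

174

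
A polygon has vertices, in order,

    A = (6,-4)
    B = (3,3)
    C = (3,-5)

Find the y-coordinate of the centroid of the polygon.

Apply Gauss's area formula. First the cross-terms c_i = x_i·y_{i+1} − x_{i+1}·y_i:
  30, -24, 18  ⇒  2A = 24, A = 12.
Then Σ (y_i + y_{i+1})·c_i = -144, so ȳ = -144 / (6·12) = -2.

-2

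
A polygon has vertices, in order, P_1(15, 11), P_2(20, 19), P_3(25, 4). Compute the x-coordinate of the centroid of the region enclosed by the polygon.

20

Apply Gauss's area formula. First the cross-terms c_i = x_i·y_{i+1} − x_{i+1}·y_i:
  65, -395, 215  ⇒  2A = -115, A = -57.5.
Then Σ (x_i + x_{i+1})·c_i = -6900, so x̄ = -6900 / (6·(-57.5)) = 20.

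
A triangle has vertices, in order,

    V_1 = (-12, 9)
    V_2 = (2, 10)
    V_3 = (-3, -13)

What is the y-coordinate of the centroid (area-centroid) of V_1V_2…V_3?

2

Apply the shoelace (surveyor's) formula. First the cross-terms c_i = x_i·y_{i+1} − x_{i+1}·y_i:
  -138, 4, -183  ⇒  2A = -317, A = -158.5.
Then Σ (y_i + y_{i+1})·c_i = -1902, so ȳ = -1902 / (6·(-158.5)) = 2.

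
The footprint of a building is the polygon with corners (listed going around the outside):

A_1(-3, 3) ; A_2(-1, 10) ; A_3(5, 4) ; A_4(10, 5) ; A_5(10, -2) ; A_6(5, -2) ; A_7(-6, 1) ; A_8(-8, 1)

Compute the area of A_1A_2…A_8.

101

Cross-terms: -27, -54, -15, -70, -10, -7, 2, -21  ⇒  Σ = -202
Area = |Σ|/2 = 101.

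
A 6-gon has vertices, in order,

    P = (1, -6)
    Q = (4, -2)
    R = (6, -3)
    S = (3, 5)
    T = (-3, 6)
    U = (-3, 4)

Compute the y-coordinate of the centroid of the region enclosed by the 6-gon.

Apply the surveyor's formula. First the cross-terms c_i = x_i·y_{i+1} − x_{i+1}·y_i:
  22, 0, 39, 33, 6, 14  ⇒  2A = 114, A = 57.
Then Σ (y_i + y_{i+1})·c_i = 297, so ȳ = 297 / (6·57) = 33/38.

33/38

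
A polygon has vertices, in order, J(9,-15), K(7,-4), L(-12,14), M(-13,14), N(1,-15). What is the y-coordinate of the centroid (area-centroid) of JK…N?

Apply the shoelace formula. First the cross-terms c_i = x_i·y_{i+1} − x_{i+1}·y_i:
  69, 50, 14, 181, 120  ⇒  2A = 434, A = 217.
Then Σ (y_i + y_{i+1})·c_i = -4200, so ȳ = -4200 / (6·217) = -100/31.

-100/31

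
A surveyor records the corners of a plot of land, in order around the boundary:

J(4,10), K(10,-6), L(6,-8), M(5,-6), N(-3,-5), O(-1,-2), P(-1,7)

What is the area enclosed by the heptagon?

Apply Gauss's area formula: 2A = Σ (x_i·y_{i+1} − x_{i+1}·y_i), indices taken mod 7.
Σ = (-124) + (-44) + (4) + (-43) + (1) + (-9) + (-38) = -253
Area = |Σ|/2 = 126.5.

126.5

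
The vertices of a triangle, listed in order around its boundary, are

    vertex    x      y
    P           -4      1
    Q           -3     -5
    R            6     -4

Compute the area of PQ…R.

Apply the surveyor's formula: 2A = Σ (x_i·y_{i+1} − x_{i+1}·y_i), indices taken mod 3.
Σ = (23) + (42) + (-10) = 55
Area = |Σ|/2 = 27.5.

27.5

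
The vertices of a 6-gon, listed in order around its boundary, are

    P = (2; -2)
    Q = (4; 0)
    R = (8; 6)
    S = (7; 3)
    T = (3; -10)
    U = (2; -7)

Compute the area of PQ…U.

Σ = (8) + (24) + (-18) + (-79) + (-1) + (10) = -56
Area = |Σ|/2 = 28.

28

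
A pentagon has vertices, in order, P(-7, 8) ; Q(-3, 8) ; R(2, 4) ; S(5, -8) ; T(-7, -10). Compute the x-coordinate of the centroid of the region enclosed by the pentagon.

Apply the shoelace (surveyor's) formula. First the cross-terms c_i = x_i·y_{i+1} − x_{i+1}·y_i:
  -32, -28, -36, -106, -126  ⇒  2A = -328, A = -164.
Then Σ (x_i + x_{i+1})·c_i = 2072, so x̄ = 2072 / (6·(-164)) = -259/123.

-259/123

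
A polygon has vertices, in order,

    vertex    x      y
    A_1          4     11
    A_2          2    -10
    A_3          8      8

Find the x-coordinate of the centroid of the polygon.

14/3

Apply the surveyor's formula. First the cross-terms c_i = x_i·y_{i+1} − x_{i+1}·y_i:
  -62, 96, 56  ⇒  2A = 90, A = 45.
Then Σ (x_i + x_{i+1})·c_i = 1260, so x̄ = 1260 / (6·45) = 14/3.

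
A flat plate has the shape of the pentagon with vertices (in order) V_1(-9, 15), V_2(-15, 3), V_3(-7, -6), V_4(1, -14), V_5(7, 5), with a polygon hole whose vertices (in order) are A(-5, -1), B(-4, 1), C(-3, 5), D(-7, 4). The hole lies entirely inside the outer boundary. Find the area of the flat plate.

321

Outer boundary:
Σ = (198) + (111) + (104) + (103) + (150) = 666
Area = |Σ|/2 = 333.
Hole:
Apply Gauss's area formula: 2A = Σ (x_i·y_{i+1} − x_{i+1}·y_i), indices taken mod 4.
Cross-terms: -9, -17, 23, 27  ⇒  Σ = 24
Area = |Σ|/2 = 12.
Net area = 333 − 12 = 321.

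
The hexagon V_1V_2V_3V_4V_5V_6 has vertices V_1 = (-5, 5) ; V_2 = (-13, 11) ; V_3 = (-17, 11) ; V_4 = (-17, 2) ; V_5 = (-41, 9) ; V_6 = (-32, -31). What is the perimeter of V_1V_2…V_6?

|V_1V_2| = √((-8)² + (6)²) = √100 = 10
|V_2V_3| = √((-4)² + (0)²) = √16 = 4
|V_3V_4| = √((0)² + (-9)²) = √81 = 9
|V_4V_5| = √((-24)² + (7)²) = √625 = 25
|V_5V_6| = √((9)² + (-40)²) = √1681 = 41
|V_6V_1| = √((27)² + (36)²) = √2025 = 45
Perimeter = 10 + 4 + 9 + 25 + 41 + 45 = 134.

134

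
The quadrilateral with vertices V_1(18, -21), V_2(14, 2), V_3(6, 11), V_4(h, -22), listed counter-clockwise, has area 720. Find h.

-22

The doubled signed area Σ (x_i y_{i+1} − x_{i+1} y_i) is linear in h.
With h=0 it equals 736; the coefficient of h is -32 (from the two edges through V_4).
So -32·h + 736 = 2·720 = 1440 ⇒ h = -22.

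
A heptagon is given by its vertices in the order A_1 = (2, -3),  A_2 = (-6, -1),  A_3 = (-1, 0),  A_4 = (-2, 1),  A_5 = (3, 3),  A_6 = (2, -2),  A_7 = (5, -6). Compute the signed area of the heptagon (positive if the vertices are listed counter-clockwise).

-24

Apply the shoelace (surveyor's) formula: 2A = Σ (x_i·y_{i+1} − x_{i+1}·y_i), indices taken mod 7.
Σ = (-20) + (-1) + (-1) + (-9) + (-12) + (-2) + (-3) = -48
Signed area = Σ/2 = -24 (negative ⇒ clockwise traversal).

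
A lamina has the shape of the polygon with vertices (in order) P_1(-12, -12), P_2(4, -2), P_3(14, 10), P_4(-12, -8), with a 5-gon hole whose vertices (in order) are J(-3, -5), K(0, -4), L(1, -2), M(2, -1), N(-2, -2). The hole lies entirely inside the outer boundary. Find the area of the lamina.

Outer boundary:
Apply the shoelace (surveyor's) formula: 2A = Σ (x_i·y_{i+1} − x_{i+1}·y_i), indices taken mod 4.
Cross-terms: 72, 68, 8, 48  ⇒  Σ = 196
Area = |Σ|/2 = 98.
Hole:
Apply Gauss's area formula: 2A = Σ (x_i·y_{i+1} − x_{i+1}·y_i), indices taken mod 5.
J→K: (-3)(-4) − (0)(-5) = 12
K→L: (0)(-2) − (1)(-4) = 4
L→M: (1)(-1) − (2)(-2) = 3
M→N: (2)(-2) − (-2)(-1) = -6
N→J: (-2)(-5) − (-3)(-2) = 4
Σ = 17
Area = |Σ|/2 = 8.5.
Net area = 98 − 8.5 = 89.5.

89.5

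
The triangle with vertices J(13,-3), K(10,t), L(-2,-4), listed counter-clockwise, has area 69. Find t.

6

Write out the shoelace sum; only the two edges meeting at K involve t:
2·Area = [(13·t − 10·(-3)) + (10·(-4) − (-2)·t)] + 58
       = 15·t + 48 = 138
⇒ t = 6.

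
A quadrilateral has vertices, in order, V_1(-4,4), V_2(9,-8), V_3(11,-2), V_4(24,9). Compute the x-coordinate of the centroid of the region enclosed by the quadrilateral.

611/69

Apply the shoelace (surveyor's) formula. First the cross-terms c_i = x_i·y_{i+1} − x_{i+1}·y_i:
  -4, 70, 147, 132  ⇒  2A = 345, A = 172.5.
Then Σ (x_i + x_{i+1})·c_i = 9165, so x̄ = 9165 / (6·172.5) = 611/69.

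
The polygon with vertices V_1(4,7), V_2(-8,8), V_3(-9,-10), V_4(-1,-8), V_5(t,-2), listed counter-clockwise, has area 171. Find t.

Write out the shoelace sum; only the two edges meeting at V_5 involve t:
2·Area = [((-1)·(-2) − t·(-8)) + (t·7 − 4·(-2))] + 302
       = 15·t + 312 = 342
⇒ t = 2.

2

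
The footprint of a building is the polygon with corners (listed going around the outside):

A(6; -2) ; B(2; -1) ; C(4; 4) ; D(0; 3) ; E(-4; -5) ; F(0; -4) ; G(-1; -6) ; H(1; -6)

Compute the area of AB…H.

46

Apply Gauss's area formula: 2A = Σ (x_i·y_{i+1} − x_{i+1}·y_i), indices taken mod 8.
Σ = (-2) + (12) + (12) + (12) + (16) + (-4) + (12) + (34) = 92
Area = |Σ|/2 = 46.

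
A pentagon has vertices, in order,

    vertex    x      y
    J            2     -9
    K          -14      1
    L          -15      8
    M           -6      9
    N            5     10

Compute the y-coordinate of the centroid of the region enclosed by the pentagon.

Apply the surveyor's formula. First the cross-terms c_i = x_i·y_{i+1} − x_{i+1}·y_i:
  -124, -97, -87, -105, -65  ⇒  2A = -478, A = -239.
Then Σ (y_i + y_{i+1})·c_i = -3420, so ȳ = -3420 / (6·(-239)) = 570/239.

570/239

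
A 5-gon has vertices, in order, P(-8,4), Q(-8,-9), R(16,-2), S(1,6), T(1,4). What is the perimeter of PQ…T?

|PQ| = √((0)² + (-13)²) = √169 = 13
|QR| = √((24)² + (7)²) = √625 = 25
|RS| = √((-15)² + (8)²) = √289 = 17
|ST| = √((0)² + (-2)²) = √4 = 2
|TP| = √((-9)² + (0)²) = √81 = 9
Perimeter = 13 + 25 + 17 + 2 + 9 = 66.

66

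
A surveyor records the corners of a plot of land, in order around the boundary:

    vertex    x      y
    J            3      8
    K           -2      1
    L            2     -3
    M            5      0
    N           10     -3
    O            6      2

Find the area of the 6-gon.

51.5

Apply the surveyor's formula: 2A = Σ (x_i·y_{i+1} − x_{i+1}·y_i), indices taken mod 6.
Cross-terms: 19, 4, 15, -15, 38, 42  ⇒  Σ = 103
Area = |Σ|/2 = 51.5.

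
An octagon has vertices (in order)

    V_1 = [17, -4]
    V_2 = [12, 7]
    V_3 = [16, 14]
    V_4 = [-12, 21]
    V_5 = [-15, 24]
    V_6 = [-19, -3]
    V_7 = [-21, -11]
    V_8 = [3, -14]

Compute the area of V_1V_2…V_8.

Σ = (167) + (56) + (504) + (27) + (501) + (146) + (327) + (226) = 1954
Area = |Σ|/2 = 977.

977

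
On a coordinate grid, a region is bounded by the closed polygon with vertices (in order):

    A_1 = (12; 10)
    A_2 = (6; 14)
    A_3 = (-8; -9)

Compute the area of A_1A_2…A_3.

Apply the surveyor's formula: 2A = Σ (x_i·y_{i+1} − x_{i+1}·y_i), indices taken mod 3.
A_1→A_2: (12)(14) − (6)(10) = 108
A_2→A_3: (6)(-9) − (-8)(14) = 58
A_3→A_1: (-8)(10) − (12)(-9) = 28
Σ = 194
Area = |Σ|/2 = 97.

97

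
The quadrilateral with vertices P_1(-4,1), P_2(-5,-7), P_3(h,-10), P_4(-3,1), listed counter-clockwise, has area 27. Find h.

Write out the shoelace sum; only the two edges meeting at P_3 involve h:
2·Area = [((-5)·(-10) − h·(-7)) + (h·1 − (-3)·(-10))] + 34
       = 8·h + 54 = 54
⇒ h = 0.

0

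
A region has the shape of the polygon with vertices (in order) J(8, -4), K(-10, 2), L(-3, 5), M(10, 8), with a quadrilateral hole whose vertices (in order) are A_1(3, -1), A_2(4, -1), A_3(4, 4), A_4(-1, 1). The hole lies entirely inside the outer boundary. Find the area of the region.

109.5

Outer boundary:
Σ = (-24) + (-44) + (-74) + (-104) = -246
Area = |Σ|/2 = 123.
Hole:
Apply Gauss's area formula: 2A = Σ (x_i·y_{i+1} − x_{i+1}·y_i), indices taken mod 4.
A_1→A_2: (3)(-1) − (4)(-1) = 1
A_2→A_3: (4)(4) − (4)(-1) = 20
A_3→A_4: (4)(1) − (-1)(4) = 8
A_4→A_1: (-1)(-1) − (3)(1) = -2
Σ = 27
Area = |Σ|/2 = 13.5.
Net area = 123 − 13.5 = 109.5.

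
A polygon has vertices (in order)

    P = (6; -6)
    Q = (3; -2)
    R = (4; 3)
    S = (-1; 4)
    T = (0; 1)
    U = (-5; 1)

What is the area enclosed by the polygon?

35

Apply the shoelace formula: 2A = Σ (x_i·y_{i+1} − x_{i+1}·y_i), indices taken mod 6.
Σ = (6) + (17) + (19) + (-1) + (5) + (24) = 70
Area = |Σ|/2 = 35.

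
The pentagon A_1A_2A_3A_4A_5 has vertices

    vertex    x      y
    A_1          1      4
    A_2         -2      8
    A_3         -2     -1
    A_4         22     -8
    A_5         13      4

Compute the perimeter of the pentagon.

|A_1A_2| = √((-3)² + (4)²) = √25 = 5
|A_2A_3| = √((0)² + (-9)²) = √81 = 9
|A_3A_4| = √((24)² + (-7)²) = √625 = 25
|A_4A_5| = √((-9)² + (12)²) = √225 = 15
|A_5A_1| = √((-12)² + (0)²) = √144 = 12
Perimeter = 5 + 9 + 25 + 15 + 12 = 66.

66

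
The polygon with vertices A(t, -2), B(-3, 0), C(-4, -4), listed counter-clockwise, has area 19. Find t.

Write out the shoelace sum; only the two edges meeting at A involve t:
2·Area = [((-4)·(-2) − t·(-4)) + (t·0 − (-3)·(-2))] + 12
       = 4·t + 14 = 38
⇒ t = 6.

6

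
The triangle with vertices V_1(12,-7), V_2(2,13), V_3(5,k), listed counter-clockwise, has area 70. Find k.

-7

The doubled signed area Σ (x_i y_{i+1} − x_{i+1} y_i) is linear in k.
With k=0 it equals 70; the coefficient of k is -10 (from the two edges through V_3).
So -10·k + 70 = 2·70 = 140 ⇒ k = -7.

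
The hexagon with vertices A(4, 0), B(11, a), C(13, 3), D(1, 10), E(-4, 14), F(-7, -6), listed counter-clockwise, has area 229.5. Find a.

The doubled signed area Σ (x_i y_{i+1} − x_{i+1} y_i) is linear in a.
With a=0 it equals 360; the coefficient of a is -9 (from the two edges through B).
So -9·a + 360 = 2·229.5 = 459 ⇒ a = -11.

-11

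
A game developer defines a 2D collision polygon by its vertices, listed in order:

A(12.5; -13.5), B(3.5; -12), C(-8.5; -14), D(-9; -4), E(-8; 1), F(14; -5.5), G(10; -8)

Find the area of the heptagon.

224.375

Apply the shoelace (surveyor's) formula: 2A = Σ (x_i·y_{i+1} − x_{i+1}·y_i), indices taken mod 7.
Σ = (-102.75) + (-151) + (-92) + (-41) + (30) + (-57) + (-35) = -448.75
Area = |Σ|/2 = 224.375.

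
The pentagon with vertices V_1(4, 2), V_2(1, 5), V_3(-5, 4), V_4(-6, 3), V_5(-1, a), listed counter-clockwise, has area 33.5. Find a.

-1

Write out the shoelace sum; only the two edges meeting at V_5 involve a:
2·Area = [((-6)·a − (-1)·3) + ((-1)·2 − 4·a)] + 56
       = -10·a + 57 = 67
⇒ a = -1.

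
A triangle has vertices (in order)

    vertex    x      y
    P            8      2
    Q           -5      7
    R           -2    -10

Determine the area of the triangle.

103

P→Q: (8)(7) − (-5)(2) = 66
Q→R: (-5)(-10) − (-2)(7) = 64
R→P: (-2)(2) − (8)(-10) = 76
Σ = 206
Area = |Σ|/2 = 103.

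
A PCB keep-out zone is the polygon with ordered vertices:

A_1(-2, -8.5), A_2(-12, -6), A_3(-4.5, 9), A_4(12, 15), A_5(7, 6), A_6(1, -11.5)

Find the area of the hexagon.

275.75

Apply the surveyor's formula: 2A = Σ (x_i·y_{i+1} − x_{i+1}·y_i), indices taken mod 6.
Σ = (-90) + (-135) + (-175.5) + (-33) + (-86.5) + (-31.5) = -551.5
Area = |Σ|/2 = 275.75.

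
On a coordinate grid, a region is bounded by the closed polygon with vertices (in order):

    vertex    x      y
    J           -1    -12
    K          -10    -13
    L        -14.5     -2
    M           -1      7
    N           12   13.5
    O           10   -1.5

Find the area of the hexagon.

375.5

Σ = (-107) + (-168.5) + (-103.5) + (-97.5) + (-153) + (-121.5) = -751
Area = |Σ|/2 = 375.5.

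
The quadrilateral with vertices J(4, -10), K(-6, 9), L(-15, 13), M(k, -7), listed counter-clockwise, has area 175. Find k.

The doubled signed area Σ (x_i y_{i+1} − x_{i+1} y_i) is linear in k.
With k=0 it equals 166; the coefficient of k is -23 (from the two edges through M).
So -23·k + 166 = 2·175 = 350 ⇒ k = -8.

-8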